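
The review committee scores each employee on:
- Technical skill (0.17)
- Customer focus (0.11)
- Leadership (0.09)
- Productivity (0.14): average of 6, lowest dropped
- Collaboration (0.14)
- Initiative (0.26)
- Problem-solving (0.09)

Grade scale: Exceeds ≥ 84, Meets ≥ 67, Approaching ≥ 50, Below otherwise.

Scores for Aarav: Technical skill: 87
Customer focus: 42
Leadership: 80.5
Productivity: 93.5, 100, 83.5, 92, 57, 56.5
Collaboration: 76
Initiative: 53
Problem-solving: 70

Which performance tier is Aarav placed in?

Meets

Productivity: drop 56.5 → average of remaining 5 = 426/5 = 85.2
Weighted total:
  Technical skill 87 × 0.17 = 14.79
  Customer focus 42 × 0.11 = 4.62
  Leadership 80.5 × 0.09 = 7.245
  Productivity 85.2 × 0.14 = 11.928
  Collaboration 76 × 0.14 = 10.64
  Initiative 53 × 0.26 = 13.78
  Problem-solving 70 × 0.09 = 6.3
Sum = 69.303
69.303 is ≥ 67 and < 84 → Meets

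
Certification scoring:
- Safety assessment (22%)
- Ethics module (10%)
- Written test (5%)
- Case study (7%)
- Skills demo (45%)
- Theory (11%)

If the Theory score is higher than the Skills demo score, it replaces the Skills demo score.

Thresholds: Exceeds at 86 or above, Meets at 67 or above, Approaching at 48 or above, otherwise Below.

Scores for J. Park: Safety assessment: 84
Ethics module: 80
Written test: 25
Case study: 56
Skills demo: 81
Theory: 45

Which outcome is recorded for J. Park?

Theory (45) ≤ Skills demo (81), so Skills demo stays at 81.
Weighted total:
  Safety assessment 84 × 0.22 = 18.48
  Ethics module 80 × 0.1 = 8
  Written test 25 × 0.05 = 1.25
  Case study 56 × 0.07 = 3.92
  Skills demo 81 × 0.45 = 36.45
  Theory 45 × 0.11 = 4.95
Sum = 73.05
73.05 is ≥ 67 and < 86 → Meets

Meets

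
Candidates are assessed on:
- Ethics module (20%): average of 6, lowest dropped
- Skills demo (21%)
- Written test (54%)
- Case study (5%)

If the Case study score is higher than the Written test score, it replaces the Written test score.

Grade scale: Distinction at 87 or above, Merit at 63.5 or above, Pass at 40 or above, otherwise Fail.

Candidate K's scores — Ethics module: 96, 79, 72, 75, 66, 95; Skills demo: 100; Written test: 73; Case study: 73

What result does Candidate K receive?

Merit

Ethics module: drop 66 → average of remaining 5 = 417/5 = 83.4
Case study (73) ≤ Written test (73), so Written test stays at 73.
Weighted total:
  Ethics module 83.4 × 0.2 = 16.68
  Skills demo 100 × 0.21 = 21
  Written test 73 × 0.54 = 39.42
  Case study 73 × 0.05 = 3.65
Sum = 80.75
80.75 is ≥ 63.5 and < 87 → Merit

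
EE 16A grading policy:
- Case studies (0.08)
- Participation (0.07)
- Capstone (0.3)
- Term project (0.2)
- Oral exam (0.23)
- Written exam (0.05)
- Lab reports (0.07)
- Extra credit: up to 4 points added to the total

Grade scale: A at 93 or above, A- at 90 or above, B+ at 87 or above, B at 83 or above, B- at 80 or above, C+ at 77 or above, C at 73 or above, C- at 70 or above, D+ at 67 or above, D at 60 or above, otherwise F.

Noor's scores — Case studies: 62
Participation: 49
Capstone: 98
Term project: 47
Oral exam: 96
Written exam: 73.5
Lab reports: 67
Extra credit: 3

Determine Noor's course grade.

Weighted total:
  Case studies 62 × 0.08 = 4.96
  Participation 49 × 0.07 = 3.43
  Capstone 98 × 0.3 = 29.4
  Term project 47 × 0.2 = 9.4
  Oral exam 96 × 0.23 = 22.08
  Written exam 73.5 × 0.05 = 3.675
  Lab reports 67 × 0.07 = 4.69
Sum = 77.635
Extra credit: 77.635 + 3 = 80.635
80.635 is ≥ 80 and < 83 → B-

B-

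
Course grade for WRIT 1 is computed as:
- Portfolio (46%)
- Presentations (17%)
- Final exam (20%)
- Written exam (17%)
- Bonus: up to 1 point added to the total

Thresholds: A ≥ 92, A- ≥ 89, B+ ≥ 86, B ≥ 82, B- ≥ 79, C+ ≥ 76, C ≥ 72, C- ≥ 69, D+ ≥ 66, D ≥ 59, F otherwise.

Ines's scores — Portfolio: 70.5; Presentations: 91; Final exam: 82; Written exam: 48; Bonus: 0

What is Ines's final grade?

C

Weighted total:
  Portfolio 70.5 × 0.46 = 32.43
  Presentations 91 × 0.17 = 15.47
  Final exam 82 × 0.2 = 16.4
  Written exam 48 × 0.17 = 8.16
Sum = 72.46
Bonus: 72.46 + 0 = 72.46
72.46 is ≥ 72 and < 76 → C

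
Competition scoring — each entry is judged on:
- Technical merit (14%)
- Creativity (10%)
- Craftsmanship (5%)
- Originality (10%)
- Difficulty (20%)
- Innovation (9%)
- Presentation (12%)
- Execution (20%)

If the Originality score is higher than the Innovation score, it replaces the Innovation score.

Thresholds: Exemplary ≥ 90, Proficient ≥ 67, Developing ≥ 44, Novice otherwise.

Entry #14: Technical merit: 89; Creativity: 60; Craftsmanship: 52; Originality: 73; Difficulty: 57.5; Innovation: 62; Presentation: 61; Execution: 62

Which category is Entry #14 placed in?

Originality (73) > Innovation (62), so Innovation counts as 73.
Weighted total:
  Technical merit 89 × 0.14 = 12.46
  Creativity 60 × 0.1 = 6
  Craftsmanship 52 × 0.05 = 2.6
  Originality 73 × 0.1 = 7.3
  Difficulty 57.5 × 0.2 = 11.5
  Innovation 73 × 0.09 = 6.57
  Presentation 61 × 0.12 = 7.32
  Execution 62 × 0.2 = 12.4
Sum = 66.15
66.15 is ≥ 44 and < 67 → Developing

Developing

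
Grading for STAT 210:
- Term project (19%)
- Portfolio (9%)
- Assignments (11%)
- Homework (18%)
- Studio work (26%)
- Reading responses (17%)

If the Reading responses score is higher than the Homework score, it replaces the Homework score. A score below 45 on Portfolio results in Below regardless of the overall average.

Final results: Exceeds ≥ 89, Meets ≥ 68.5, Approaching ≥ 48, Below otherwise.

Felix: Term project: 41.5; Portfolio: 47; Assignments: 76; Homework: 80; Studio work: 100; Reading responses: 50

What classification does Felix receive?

Reading responses (50) ≤ Homework (80), so Homework stays at 80.
Portfolio score 47 ≥ 45: minimum met.
Weighted total:
  Term project 41.5 × 0.19 = 7.885
  Portfolio 47 × 0.09 = 4.23
  Assignments 76 × 0.11 = 8.36
  Homework 80 × 0.18 = 14.4
  Studio work 100 × 0.26 = 26
  Reading responses 50 × 0.17 = 8.5
Sum = 69.375
69.375 is ≥ 68.5 and < 89 → Meets

Meets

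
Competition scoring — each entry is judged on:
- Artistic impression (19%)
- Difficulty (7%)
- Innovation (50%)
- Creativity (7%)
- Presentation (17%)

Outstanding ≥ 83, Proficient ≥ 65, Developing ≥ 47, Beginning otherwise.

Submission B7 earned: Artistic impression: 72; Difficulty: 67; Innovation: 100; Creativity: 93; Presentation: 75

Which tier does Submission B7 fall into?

Weighted total:
  Artistic impression 72 × 0.19 = 13.68
  Difficulty 67 × 0.07 = 4.69
  Innovation 100 × 0.5 = 50
  Creativity 93 × 0.07 = 6.51
  Presentation 75 × 0.17 = 12.75
Sum = 87.63
87.63 ≥ 83 → Outstanding

Outstanding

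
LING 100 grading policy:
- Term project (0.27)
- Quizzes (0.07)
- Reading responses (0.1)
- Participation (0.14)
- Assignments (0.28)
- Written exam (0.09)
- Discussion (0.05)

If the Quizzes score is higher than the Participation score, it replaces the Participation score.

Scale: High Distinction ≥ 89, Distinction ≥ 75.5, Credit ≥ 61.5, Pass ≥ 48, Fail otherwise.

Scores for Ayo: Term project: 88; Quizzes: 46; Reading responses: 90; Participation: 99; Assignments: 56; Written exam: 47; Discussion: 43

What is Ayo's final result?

Quizzes (46) ≤ Participation (99), so Participation stays at 99.
Weighted total:
  Term project 88 × 0.27 = 23.76
  Quizzes 46 × 0.07 = 3.22
  Reading responses 90 × 0.1 = 9
  Participation 99 × 0.14 = 13.86
  Assignments 56 × 0.28 = 15.68
  Written exam 47 × 0.09 = 4.23
  Discussion 43 × 0.05 = 2.15
Sum = 71.9
71.9 is ≥ 61.5 and < 75.5 → Credit

Credit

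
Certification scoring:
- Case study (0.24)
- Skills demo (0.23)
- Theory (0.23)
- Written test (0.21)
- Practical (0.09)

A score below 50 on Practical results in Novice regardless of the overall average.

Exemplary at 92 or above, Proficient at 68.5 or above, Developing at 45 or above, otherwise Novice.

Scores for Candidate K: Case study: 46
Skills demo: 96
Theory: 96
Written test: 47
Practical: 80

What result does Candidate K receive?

Proficient

Practical score 80 ≥ 50: minimum met.
Weighted total:
  Case study 46 × 0.24 = 11.04
  Skills demo 96 × 0.23 = 22.08
  Theory 96 × 0.23 = 22.08
  Written test 47 × 0.21 = 9.87
  Practical 80 × 0.09 = 7.2
Sum = 72.27
72.27 is ≥ 68.5 and < 92 → Proficient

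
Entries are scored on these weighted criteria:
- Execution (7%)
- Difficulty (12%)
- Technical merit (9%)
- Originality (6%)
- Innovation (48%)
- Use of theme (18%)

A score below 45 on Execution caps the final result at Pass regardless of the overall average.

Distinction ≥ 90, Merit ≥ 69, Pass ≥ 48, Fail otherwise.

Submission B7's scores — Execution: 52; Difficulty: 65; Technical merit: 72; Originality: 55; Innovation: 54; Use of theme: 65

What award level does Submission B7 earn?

Pass

Execution score 52 ≥ 45: minimum met.
Weighted total:
  Execution 52 × 0.07 = 3.64
  Difficulty 65 × 0.12 = 7.8
  Technical merit 72 × 0.09 = 6.48
  Originality 55 × 0.06 = 3.3
  Innovation 54 × 0.48 = 25.92
  Use of theme 65 × 0.18 = 11.7
Sum = 58.84
58.84 is ≥ 48 and < 69 → Pass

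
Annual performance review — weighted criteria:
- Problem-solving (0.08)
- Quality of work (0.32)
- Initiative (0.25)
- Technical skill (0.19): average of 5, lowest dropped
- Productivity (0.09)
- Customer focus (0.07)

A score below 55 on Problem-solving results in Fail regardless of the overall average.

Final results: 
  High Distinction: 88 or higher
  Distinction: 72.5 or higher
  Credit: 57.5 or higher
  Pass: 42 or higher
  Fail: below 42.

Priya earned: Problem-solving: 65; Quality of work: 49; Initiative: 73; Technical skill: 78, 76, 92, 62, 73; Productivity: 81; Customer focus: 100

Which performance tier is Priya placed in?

Technical skill: drop 62 → average of remaining 4 = 319/4 = 79.75
Problem-solving score 65 ≥ 55: minimum met.
Weighted total:
  Problem-solving 65 × 0.08 = 5.2
  Quality of work 49 × 0.32 = 15.68
  Initiative 73 × 0.25 = 18.25
  Technical skill 79.75 × 0.19 = 15.1525
  Productivity 81 × 0.09 = 7.29
  Customer focus 100 × 0.07 = 7
Sum = 68.5725
68.5725 is ≥ 57.5 and < 72.5 → Credit

Credit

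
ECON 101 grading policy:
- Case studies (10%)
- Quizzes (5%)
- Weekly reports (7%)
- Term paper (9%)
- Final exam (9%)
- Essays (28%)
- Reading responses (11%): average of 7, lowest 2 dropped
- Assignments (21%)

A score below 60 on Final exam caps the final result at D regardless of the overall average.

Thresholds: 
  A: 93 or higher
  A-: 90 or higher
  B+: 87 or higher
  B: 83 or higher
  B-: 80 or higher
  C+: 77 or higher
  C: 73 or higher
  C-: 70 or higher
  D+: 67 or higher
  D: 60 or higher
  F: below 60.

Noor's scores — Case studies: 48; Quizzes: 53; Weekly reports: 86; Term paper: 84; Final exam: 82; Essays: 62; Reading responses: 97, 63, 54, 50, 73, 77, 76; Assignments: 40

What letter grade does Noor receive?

Reading responses: drop 50, 54 → average of remaining 5 = 386/5 = 77.2
Final exam score 82 ≥ 60: minimum met.
Weighted total:
  Case studies 48 × 0.1 = 4.8
  Quizzes 53 × 0.05 = 2.65
  Weekly reports 86 × 0.07 = 6.02
  Term paper 84 × 0.09 = 7.56
  Final exam 82 × 0.09 = 7.38
  Essays 62 × 0.28 = 17.36
  Reading responses 77.2 × 0.11 = 8.492
  Assignments 40 × 0.21 = 8.4
Sum = 62.662
62.662 is ≥ 60 and < 67 → D

D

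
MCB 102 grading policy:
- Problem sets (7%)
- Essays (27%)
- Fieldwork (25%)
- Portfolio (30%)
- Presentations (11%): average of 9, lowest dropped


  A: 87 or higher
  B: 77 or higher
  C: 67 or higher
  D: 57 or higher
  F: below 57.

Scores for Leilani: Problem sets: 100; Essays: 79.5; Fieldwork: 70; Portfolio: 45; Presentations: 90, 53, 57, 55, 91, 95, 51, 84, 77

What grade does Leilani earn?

C

Presentations: drop 51 → average of remaining 8 = 602/8 = 75.25
Weighted total:
  Problem sets 100 × 0.07 = 7
  Essays 79.5 × 0.27 = 21.465
  Fieldwork 70 × 0.25 = 17.5
  Portfolio 45 × 0.3 = 13.5
  Presentations 75.25 × 0.11 = 8.2775
Sum = 67.7425
67.7425 is ≥ 67 and < 77 → C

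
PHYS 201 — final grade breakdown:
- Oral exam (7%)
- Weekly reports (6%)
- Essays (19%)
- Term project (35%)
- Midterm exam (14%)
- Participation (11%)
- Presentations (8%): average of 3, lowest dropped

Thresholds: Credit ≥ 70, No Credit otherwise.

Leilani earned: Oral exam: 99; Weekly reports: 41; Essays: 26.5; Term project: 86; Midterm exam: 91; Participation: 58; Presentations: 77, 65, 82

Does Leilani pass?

Presentations: drop 65 → average of remaining 2 = 159/2 = 79.5
Weighted total:
  Oral exam 99 × 0.07 = 6.93
  Weekly reports 41 × 0.06 = 2.46
  Essays 26.5 × 0.19 = 5.035
  Term project 86 × 0.35 = 30.1
  Midterm exam 91 × 0.14 = 12.74
  Participation 58 × 0.11 = 6.38
  Presentations 79.5 × 0.08 = 6.36
Sum = 70.005
70.005 ≥ 70 → Credit

Credit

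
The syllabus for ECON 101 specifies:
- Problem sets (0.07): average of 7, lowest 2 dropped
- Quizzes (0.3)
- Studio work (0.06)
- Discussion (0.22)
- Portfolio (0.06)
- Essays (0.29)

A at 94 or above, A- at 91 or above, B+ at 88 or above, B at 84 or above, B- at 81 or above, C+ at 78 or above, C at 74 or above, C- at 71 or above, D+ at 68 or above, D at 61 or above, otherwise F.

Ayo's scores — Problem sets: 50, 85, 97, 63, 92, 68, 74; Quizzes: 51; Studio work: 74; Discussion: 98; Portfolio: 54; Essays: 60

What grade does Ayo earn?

D

Problem sets: drop 50, 63 → average of remaining 5 = 416/5 = 83.2
Weighted total:
  Problem sets 83.2 × 0.07 = 5.824
  Quizzes 51 × 0.3 = 15.3
  Studio work 74 × 0.06 = 4.44
  Discussion 98 × 0.22 = 21.56
  Portfolio 54 × 0.06 = 3.24
  Essays 60 × 0.29 = 17.4
Sum = 67.764
67.764 is ≥ 61 and < 68 → D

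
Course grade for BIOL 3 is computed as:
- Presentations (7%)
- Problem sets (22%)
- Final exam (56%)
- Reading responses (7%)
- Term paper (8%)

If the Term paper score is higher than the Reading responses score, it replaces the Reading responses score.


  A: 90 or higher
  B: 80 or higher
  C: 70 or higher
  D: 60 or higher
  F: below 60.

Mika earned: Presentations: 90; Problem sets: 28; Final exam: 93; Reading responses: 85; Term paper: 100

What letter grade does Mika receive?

C

Term paper (100) > Reading responses (85), so Reading responses counts as 100.
Weighted total:
  Presentations 90 × 0.07 = 6.3
  Problem sets 28 × 0.22 = 6.16
  Final exam 93 × 0.56 = 52.08
  Reading responses 100 × 0.07 = 7
  Term paper 100 × 0.08 = 8
Sum = 79.54
79.54 is ≥ 70 and < 80 → C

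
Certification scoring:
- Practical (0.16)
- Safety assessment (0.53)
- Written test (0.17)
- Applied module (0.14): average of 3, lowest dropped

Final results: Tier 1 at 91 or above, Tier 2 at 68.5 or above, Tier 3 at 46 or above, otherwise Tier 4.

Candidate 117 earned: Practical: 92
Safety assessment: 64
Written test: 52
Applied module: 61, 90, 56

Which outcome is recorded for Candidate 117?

Tier 3

Applied module: drop 56 → average of remaining 2 = 151/2 = 75.5
Weighted total:
  Practical 92 × 0.16 = 14.72
  Safety assessment 64 × 0.53 = 33.92
  Written test 52 × 0.17 = 8.84
  Applied module 75.5 × 0.14 = 10.57
Sum = 68.05
68.05 is ≥ 46 and < 68.5 → Tier 3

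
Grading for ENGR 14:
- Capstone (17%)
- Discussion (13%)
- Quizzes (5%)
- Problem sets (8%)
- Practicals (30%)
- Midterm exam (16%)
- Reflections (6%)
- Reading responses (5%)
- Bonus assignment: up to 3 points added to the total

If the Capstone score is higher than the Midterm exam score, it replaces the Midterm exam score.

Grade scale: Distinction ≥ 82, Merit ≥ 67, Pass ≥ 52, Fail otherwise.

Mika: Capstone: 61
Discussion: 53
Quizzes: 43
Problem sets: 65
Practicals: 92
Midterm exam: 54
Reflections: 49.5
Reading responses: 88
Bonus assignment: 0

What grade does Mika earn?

Merit

Capstone (61) > Midterm exam (54), so Midterm exam counts as 61.
Weighted total:
  Capstone 61 × 0.17 = 10.37
  Discussion 53 × 0.13 = 6.89
  Quizzes 43 × 0.05 = 2.15
  Problem sets 65 × 0.08 = 5.2
  Practicals 92 × 0.3 = 27.6
  Midterm exam 61 × 0.16 = 9.76
  Reflections 49.5 × 0.06 = 2.97
  Reading responses 88 × 0.05 = 4.4
Sum = 69.34
Bonus assignment: 69.34 + 0 = 69.34
69.34 is ≥ 67 and < 82 → Merit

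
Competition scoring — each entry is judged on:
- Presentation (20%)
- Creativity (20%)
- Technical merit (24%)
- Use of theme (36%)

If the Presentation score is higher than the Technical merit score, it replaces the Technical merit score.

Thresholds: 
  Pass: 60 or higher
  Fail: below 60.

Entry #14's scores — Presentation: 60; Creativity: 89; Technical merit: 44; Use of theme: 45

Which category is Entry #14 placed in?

Pass

Presentation (60) > Technical merit (44), so Technical merit counts as 60.
Weighted total:
  Presentation 60 × 0.2 = 12
  Creativity 89 × 0.2 = 17.8
  Technical merit 60 × 0.24 = 14.4
  Use of theme 45 × 0.36 = 16.2
Sum = 60.4
60.4 ≥ 60 → Pass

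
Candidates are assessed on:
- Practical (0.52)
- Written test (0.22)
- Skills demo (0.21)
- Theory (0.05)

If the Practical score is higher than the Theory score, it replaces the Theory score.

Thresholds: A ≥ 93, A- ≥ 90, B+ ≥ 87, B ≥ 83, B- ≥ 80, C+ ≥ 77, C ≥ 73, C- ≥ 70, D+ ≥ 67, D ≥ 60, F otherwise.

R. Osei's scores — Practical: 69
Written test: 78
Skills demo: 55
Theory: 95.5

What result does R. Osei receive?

D+

Practical (69) ≤ Theory (95.5), so Theory stays at 95.5.
Weighted total:
  Practical 69 × 0.52 = 35.88
  Written test 78 × 0.22 = 17.16
  Skills demo 55 × 0.21 = 11.55
  Theory 95.5 × 0.05 = 4.775
Sum = 69.365
69.365 is ≥ 67 and < 70 → D+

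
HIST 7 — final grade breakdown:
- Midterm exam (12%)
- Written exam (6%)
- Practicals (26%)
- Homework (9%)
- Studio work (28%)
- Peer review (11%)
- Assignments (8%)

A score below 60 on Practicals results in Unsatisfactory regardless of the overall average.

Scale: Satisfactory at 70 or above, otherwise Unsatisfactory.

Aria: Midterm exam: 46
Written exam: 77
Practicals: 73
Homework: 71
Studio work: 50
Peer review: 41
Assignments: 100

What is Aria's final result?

Practicals score 73 ≥ 60: minimum met.
Weighted total:
  Midterm exam 46 × 0.12 = 5.52
  Written exam 77 × 0.06 = 4.62
  Practicals 73 × 0.26 = 18.98
  Homework 71 × 0.09 = 6.39
  Studio work 50 × 0.28 = 14
  Peer review 41 × 0.11 = 4.51
  Assignments 100 × 0.08 = 8
Sum = 62.02
62.02 < 70 → Unsatisfactory

Unsatisfactory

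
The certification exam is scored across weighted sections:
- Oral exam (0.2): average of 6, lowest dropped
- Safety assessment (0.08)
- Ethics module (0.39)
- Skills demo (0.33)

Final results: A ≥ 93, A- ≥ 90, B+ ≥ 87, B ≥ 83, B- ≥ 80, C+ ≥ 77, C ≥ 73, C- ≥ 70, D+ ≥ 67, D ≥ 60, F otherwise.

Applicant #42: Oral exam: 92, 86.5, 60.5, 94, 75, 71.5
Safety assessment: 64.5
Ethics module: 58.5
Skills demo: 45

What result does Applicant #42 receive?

F

Oral exam: drop 60.5 → average of remaining 5 = 419/5 = 83.8
Weighted total:
  Oral exam 83.8 × 0.2 = 16.76
  Safety assessment 64.5 × 0.08 = 5.16
  Ethics module 58.5 × 0.39 = 22.815
  Skills demo 45 × 0.33 = 14.85
Sum = 59.585
59.585 < 60 → F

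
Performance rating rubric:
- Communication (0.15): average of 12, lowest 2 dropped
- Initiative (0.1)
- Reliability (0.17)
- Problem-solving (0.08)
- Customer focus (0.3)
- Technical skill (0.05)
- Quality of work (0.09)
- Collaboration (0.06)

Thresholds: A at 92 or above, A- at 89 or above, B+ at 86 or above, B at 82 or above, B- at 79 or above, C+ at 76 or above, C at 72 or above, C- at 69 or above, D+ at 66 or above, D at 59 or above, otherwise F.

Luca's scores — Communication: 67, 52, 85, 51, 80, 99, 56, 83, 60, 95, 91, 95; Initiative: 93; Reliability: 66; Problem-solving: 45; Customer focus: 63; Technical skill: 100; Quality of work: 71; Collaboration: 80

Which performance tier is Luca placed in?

C-

Communication: drop 51, 52 → average of remaining 10 = 811/10 = 81.1
Weighted total:
  Communication 81.1 × 0.15 = 12.165
  Initiative 93 × 0.1 = 9.3
  Reliability 66 × 0.17 = 11.22
  Problem-solving 45 × 0.08 = 3.6
  Customer focus 63 × 0.3 = 18.9
  Technical skill 100 × 0.05 = 5
  Quality of work 71 × 0.09 = 6.39
  Collaboration 80 × 0.06 = 4.8
Sum = 71.375
71.375 is ≥ 69 and < 72 → C-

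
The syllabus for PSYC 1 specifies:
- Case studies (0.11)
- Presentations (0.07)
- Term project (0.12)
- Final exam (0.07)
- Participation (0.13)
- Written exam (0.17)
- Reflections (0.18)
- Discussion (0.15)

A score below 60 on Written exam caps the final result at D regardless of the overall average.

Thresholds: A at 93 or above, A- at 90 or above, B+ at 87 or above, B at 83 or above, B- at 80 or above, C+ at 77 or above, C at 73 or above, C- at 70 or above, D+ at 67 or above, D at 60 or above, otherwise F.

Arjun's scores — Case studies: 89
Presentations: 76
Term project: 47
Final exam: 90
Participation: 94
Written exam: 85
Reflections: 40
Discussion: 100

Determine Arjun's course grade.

C

Written exam score 85 ≥ 60: minimum met.
Weighted total:
  Case studies 89 × 0.11 = 9.79
  Presentations 76 × 0.07 = 5.32
  Term project 47 × 0.12 = 5.64
  Final exam 90 × 0.07 = 6.3
  Participation 94 × 0.13 = 12.22
  Written exam 85 × 0.17 = 14.45
  Reflections 40 × 0.18 = 7.2
  Discussion 100 × 0.15 = 15
Sum = 75.92
75.92 is ≥ 73 and < 77 → C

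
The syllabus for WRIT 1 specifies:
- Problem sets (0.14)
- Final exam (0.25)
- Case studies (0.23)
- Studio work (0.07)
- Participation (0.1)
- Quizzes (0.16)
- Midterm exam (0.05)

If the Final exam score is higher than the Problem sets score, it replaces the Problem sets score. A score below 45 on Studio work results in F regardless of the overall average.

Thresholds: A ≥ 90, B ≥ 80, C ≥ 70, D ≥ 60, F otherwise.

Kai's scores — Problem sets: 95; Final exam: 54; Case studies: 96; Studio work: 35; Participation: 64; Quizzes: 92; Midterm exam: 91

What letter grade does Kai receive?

F

Final exam (54) ≤ Problem sets (95), so Problem sets stays at 95.
Studio work score 35 < 45: minimum not met.
Weighted total:
  Problem sets 95 × 0.14 = 13.3
  Final exam 54 × 0.25 = 13.5
  Case studies 96 × 0.23 = 22.08
  Studio work 35 × 0.07 = 2.45
  Participation 64 × 0.1 = 6.4
  Quizzes 92 × 0.16 = 14.72
  Midterm exam 91 × 0.05 = 4.55
Sum = 77
Because the Studio work minimum was not met, the result is F.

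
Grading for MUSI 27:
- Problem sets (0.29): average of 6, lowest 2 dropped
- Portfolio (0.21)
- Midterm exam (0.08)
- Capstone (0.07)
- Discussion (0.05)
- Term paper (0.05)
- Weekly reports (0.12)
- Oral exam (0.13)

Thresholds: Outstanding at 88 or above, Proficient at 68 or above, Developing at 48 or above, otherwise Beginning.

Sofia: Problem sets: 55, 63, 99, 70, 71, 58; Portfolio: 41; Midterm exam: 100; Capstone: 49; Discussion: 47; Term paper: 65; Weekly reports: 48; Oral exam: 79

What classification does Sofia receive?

Problem sets: drop 55, 58 → average of remaining 4 = 303/4 = 75.75
Weighted total:
  Problem sets 75.75 × 0.29 = 21.9675
  Portfolio 41 × 0.21 = 8.61
  Midterm exam 100 × 0.08 = 8
  Capstone 49 × 0.07 = 3.43
  Discussion 47 × 0.05 = 2.35
  Term paper 65 × 0.05 = 3.25
  Weekly reports 48 × 0.12 = 5.76
  Oral exam 79 × 0.13 = 10.27
Sum = 63.6375
63.6375 is ≥ 48 and < 68 → Developing

Developing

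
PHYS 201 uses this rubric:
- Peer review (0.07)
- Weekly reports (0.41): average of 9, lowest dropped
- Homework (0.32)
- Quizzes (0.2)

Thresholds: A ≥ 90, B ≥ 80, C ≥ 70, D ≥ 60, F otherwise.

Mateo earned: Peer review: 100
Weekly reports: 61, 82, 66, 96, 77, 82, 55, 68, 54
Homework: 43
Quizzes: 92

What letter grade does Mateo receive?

D

Weekly reports: drop 54 → average of remaining 8 = 587/8 = 73.375
Weighted total:
  Peer review 100 × 0.07 = 7
  Weekly reports 73.375 × 0.41 = 30.08375
  Homework 43 × 0.32 = 13.76
  Quizzes 92 × 0.2 = 18.4
Sum = 69.24375
69.24375 is ≥ 60 and < 70 → D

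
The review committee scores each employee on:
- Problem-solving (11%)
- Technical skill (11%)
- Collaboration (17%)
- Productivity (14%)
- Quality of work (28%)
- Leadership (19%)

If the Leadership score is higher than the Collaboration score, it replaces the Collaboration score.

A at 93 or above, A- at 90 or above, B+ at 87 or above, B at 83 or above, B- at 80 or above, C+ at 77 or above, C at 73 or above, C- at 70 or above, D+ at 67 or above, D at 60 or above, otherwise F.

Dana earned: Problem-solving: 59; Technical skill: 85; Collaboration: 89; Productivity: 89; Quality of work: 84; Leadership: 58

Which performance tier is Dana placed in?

C+

Leadership (58) ≤ Collaboration (89), so Collaboration stays at 89.
Weighted total:
  Problem-solving 59 × 0.11 = 6.49
  Technical skill 85 × 0.11 = 9.35
  Collaboration 89 × 0.17 = 15.13
  Productivity 89 × 0.14 = 12.46
  Quality of work 84 × 0.28 = 23.52
  Leadership 58 × 0.19 = 11.02
Sum = 77.97
77.97 is ≥ 77 and < 80 → C+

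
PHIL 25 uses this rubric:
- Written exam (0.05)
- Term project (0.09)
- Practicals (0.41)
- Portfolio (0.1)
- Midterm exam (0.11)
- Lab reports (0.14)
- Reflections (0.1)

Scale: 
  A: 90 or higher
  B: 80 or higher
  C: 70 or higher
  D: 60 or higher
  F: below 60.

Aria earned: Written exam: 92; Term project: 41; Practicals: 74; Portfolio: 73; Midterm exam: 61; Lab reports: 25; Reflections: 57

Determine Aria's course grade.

Weighted total:
  Written exam 92 × 0.05 = 4.6
  Term project 41 × 0.09 = 3.69
  Practicals 74 × 0.41 = 30.34
  Portfolio 73 × 0.1 = 7.3
  Midterm exam 61 × 0.11 = 6.71
  Lab reports 25 × 0.14 = 3.5
  Reflections 57 × 0.1 = 5.7
Sum = 61.84
61.84 is ≥ 60 and < 70 → D

D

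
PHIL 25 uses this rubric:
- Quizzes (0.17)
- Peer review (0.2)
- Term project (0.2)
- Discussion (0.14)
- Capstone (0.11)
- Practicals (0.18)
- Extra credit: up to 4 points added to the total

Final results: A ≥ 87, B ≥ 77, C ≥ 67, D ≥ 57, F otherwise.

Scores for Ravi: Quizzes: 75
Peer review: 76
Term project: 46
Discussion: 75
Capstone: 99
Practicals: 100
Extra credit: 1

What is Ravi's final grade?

B

Weighted total:
  Quizzes 75 × 0.17 = 12.75
  Peer review 76 × 0.2 = 15.2
  Term project 46 × 0.2 = 9.2
  Discussion 75 × 0.14 = 10.5
  Capstone 99 × 0.11 = 10.89
  Practicals 100 × 0.18 = 18
Sum = 76.54
Extra credit: 76.54 + 1 = 77.54
77.54 is ≥ 77 and < 87 → B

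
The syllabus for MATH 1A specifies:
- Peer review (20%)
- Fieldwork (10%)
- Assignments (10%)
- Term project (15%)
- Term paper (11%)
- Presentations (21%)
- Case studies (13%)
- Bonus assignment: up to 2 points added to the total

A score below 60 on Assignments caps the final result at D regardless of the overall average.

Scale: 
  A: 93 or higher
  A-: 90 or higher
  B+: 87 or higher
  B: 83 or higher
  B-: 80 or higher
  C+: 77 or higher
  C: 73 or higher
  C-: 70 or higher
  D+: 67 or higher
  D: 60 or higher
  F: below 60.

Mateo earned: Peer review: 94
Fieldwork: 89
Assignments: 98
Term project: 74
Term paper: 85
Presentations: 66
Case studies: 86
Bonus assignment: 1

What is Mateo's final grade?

Assignments score 98 ≥ 60: minimum met.
Weighted total:
  Peer review 94 × 0.2 = 18.8
  Fieldwork 89 × 0.1 = 8.9
  Assignments 98 × 0.1 = 9.8
  Term project 74 × 0.15 = 11.1
  Term paper 85 × 0.11 = 9.35
  Presentations 66 × 0.21 = 13.86
  Case studies 86 × 0.13 = 11.18
Sum = 82.99
Bonus assignment: 82.99 + 1 = 83.99
83.99 is ≥ 83 and < 87 → B

B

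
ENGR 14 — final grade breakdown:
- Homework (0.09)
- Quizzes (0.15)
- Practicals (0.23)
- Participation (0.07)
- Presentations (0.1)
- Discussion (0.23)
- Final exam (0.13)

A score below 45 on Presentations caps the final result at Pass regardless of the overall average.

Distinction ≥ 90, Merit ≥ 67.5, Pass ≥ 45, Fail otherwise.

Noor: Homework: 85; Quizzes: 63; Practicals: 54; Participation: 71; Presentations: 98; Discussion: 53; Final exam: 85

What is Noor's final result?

Merit

Presentations score 98 ≥ 45: minimum met.
Weighted total:
  Homework 85 × 0.09 = 7.65
  Quizzes 63 × 0.15 = 9.45
  Practicals 54 × 0.23 = 12.42
  Participation 71 × 0.07 = 4.97
  Presentations 98 × 0.1 = 9.8
  Discussion 53 × 0.23 = 12.19
  Final exam 85 × 0.13 = 11.05
Sum = 67.53
67.53 is ≥ 67.5 and < 90 → Merit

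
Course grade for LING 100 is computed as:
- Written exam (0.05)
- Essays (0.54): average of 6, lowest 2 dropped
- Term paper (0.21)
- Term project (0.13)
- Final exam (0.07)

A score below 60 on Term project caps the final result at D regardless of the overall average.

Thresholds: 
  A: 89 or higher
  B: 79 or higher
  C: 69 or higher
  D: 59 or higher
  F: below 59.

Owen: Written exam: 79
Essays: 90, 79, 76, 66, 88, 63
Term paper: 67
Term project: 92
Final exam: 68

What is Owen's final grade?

Essays: drop 63, 66 → average of remaining 4 = 333/4 = 83.25
Term project score 92 ≥ 60: minimum met.
Weighted total:
  Written exam 79 × 0.05 = 3.95
  Essays 83.25 × 0.54 = 44.955
  Term paper 67 × 0.21 = 14.07
  Term project 92 × 0.13 = 11.96
  Final exam 68 × 0.07 = 4.76
Sum = 79.695
79.695 is ≥ 79 and < 89 → B

B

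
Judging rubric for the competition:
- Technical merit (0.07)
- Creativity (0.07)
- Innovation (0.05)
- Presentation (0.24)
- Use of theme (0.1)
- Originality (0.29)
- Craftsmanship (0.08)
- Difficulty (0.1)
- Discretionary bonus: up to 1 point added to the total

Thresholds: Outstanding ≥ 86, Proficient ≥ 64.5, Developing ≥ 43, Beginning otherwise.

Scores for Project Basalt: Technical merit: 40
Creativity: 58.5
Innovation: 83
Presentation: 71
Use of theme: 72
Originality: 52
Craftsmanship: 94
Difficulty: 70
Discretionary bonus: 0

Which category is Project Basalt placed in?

Proficient

Weighted total:
  Technical merit 40 × 0.07 = 2.8
  Creativity 58.5 × 0.07 = 4.095
  Innovation 83 × 0.05 = 4.15
  Presentation 71 × 0.24 = 17.04
  Use of theme 72 × 0.1 = 7.2
  Originality 52 × 0.29 = 15.08
  Craftsmanship 94 × 0.08 = 7.52
  Difficulty 70 × 0.1 = 7
Sum = 64.885
Discretionary bonus: 64.885 + 0 = 64.885
64.885 is ≥ 64.5 and < 86 → Proficient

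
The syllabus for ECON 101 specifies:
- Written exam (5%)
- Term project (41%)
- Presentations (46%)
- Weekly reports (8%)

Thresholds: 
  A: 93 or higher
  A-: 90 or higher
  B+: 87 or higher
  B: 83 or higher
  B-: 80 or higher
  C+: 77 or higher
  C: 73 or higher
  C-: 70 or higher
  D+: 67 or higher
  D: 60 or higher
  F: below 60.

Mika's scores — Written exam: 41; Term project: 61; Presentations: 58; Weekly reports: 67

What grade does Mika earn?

F

Weighted total:
  Written exam 41 × 0.05 = 2.05
  Term project 61 × 0.41 = 25.01
  Presentations 58 × 0.46 = 26.68
  Weekly reports 67 × 0.08 = 5.36
Sum = 59.1
59.1 < 60 → F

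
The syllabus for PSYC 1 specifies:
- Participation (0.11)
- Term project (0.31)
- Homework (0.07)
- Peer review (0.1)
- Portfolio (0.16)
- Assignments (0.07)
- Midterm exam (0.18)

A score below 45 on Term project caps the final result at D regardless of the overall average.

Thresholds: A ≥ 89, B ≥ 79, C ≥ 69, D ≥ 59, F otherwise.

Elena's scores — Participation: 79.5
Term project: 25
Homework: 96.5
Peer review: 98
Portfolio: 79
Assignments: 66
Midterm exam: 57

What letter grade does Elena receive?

D

Term project score 25 < 45: minimum not met.
Weighted total:
  Participation 79.5 × 0.11 = 8.745
  Term project 25 × 0.31 = 7.75
  Homework 96.5 × 0.07 = 6.755
  Peer review 98 × 0.1 = 9.8
  Portfolio 79 × 0.16 = 12.64
  Assignments 66 × 0.07 = 4.62
  Midterm exam 57 × 0.18 = 10.26
Sum = 60.57
60.57 would be D; cap at D applies → D.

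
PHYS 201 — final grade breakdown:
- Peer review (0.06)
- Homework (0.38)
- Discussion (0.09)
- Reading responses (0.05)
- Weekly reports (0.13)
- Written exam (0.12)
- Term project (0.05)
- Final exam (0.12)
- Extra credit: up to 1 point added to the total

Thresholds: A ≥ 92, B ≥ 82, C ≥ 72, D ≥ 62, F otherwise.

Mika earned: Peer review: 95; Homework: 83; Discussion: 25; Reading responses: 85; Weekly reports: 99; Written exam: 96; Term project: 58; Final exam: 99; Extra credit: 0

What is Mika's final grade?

Weighted total:
  Peer review 95 × 0.06 = 5.7
  Homework 83 × 0.38 = 31.54
  Discussion 25 × 0.09 = 2.25
  Reading responses 85 × 0.05 = 4.25
  Weekly reports 99 × 0.13 = 12.87
  Written exam 96 × 0.12 = 11.52
  Term project 58 × 0.05 = 2.9
  Final exam 99 × 0.12 = 11.88
Sum = 82.91
Extra credit: 82.91 + 0 = 82.91
82.91 is ≥ 82 and < 92 → B

B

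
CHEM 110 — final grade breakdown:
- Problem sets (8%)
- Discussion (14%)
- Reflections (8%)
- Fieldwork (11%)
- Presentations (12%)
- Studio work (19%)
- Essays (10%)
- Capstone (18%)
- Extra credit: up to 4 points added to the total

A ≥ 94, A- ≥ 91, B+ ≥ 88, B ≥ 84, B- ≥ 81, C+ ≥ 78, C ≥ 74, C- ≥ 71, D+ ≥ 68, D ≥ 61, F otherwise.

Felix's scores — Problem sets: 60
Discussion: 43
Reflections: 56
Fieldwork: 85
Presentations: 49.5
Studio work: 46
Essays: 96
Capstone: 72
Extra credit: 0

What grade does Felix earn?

Weighted total:
  Problem sets 60 × 0.08 = 4.8
  Discussion 43 × 0.14 = 6.02
  Reflections 56 × 0.08 = 4.48
  Fieldwork 85 × 0.11 = 9.35
  Presentations 49.5 × 0.12 = 5.94
  Studio work 46 × 0.19 = 8.74
  Essays 96 × 0.1 = 9.6
  Capstone 72 × 0.18 = 12.96
Sum = 61.89
Extra credit: 61.89 + 0 = 61.89
61.89 is ≥ 61 and < 68 → D

D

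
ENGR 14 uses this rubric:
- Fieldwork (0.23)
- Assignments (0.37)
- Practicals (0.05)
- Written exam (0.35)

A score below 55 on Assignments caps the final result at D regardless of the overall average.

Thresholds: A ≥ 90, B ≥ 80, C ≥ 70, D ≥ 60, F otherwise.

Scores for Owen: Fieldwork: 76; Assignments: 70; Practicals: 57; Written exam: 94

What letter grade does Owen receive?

C

Assignments score 70 ≥ 55: minimum met.
Weighted total:
  Fieldwork 76 × 0.23 = 17.48
  Assignments 70 × 0.37 = 25.9
  Practicals 57 × 0.05 = 2.85
  Written exam 94 × 0.35 = 32.9
Sum = 79.13
79.13 is ≥ 70 and < 80 → C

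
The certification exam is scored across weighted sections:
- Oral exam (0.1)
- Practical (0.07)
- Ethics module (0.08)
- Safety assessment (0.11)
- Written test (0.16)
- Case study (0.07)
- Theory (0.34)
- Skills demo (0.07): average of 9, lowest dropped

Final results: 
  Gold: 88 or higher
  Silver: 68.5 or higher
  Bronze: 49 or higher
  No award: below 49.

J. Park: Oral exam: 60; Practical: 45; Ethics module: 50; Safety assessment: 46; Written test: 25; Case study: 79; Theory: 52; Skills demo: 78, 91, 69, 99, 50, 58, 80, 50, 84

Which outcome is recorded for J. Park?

Bronze

Skills demo: drop 50 → average of remaining 8 = 609/8 = 76.125
Weighted total:
  Oral exam 60 × 0.1 = 6
  Practical 45 × 0.07 = 3.15
  Ethics module 50 × 0.08 = 4
  Safety assessment 46 × 0.11 = 5.06
  Written test 25 × 0.16 = 4
  Case study 79 × 0.07 = 5.53
  Theory 52 × 0.34 = 17.68
  Skills demo 76.125 × 0.07 = 5.32875
Sum = 50.74875
50.74875 is ≥ 49 and < 68.5 → Bronze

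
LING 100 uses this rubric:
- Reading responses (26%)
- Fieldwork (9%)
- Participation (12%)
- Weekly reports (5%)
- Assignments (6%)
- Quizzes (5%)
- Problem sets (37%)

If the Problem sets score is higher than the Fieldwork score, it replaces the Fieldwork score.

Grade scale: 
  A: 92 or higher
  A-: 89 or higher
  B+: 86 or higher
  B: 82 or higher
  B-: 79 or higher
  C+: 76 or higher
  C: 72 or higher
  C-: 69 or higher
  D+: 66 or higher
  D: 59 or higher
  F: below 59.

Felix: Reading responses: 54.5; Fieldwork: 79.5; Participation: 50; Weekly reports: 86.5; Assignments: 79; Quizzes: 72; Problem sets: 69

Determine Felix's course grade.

Problem sets (69) ≤ Fieldwork (79.5), so Fieldwork stays at 79.5.
Weighted total:
  Reading responses 54.5 × 0.26 = 14.17
  Fieldwork 79.5 × 0.09 = 7.155
  Participation 50 × 0.12 = 6
  Weekly reports 86.5 × 0.05 = 4.325
  Assignments 79 × 0.06 = 4.74
  Quizzes 72 × 0.05 = 3.6
  Problem sets 69 × 0.37 = 25.53
Sum = 65.52
65.52 is ≥ 59 and < 66 → D

D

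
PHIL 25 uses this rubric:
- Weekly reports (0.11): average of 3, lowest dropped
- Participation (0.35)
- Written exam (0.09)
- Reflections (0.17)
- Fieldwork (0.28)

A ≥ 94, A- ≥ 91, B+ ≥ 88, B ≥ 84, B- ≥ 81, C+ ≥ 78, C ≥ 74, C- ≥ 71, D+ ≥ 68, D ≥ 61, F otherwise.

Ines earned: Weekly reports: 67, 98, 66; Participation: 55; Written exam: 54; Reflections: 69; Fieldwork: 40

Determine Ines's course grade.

Weekly reports: drop 66 → average of remaining 2 = 165/2 = 82.5
Weighted total:
  Weekly reports 82.5 × 0.11 = 9.075
  Participation 55 × 0.35 = 19.25
  Written exam 54 × 0.09 = 4.86
  Reflections 69 × 0.17 = 11.73
  Fieldwork 40 × 0.28 = 11.2
Sum = 56.115
56.115 < 61 → F

F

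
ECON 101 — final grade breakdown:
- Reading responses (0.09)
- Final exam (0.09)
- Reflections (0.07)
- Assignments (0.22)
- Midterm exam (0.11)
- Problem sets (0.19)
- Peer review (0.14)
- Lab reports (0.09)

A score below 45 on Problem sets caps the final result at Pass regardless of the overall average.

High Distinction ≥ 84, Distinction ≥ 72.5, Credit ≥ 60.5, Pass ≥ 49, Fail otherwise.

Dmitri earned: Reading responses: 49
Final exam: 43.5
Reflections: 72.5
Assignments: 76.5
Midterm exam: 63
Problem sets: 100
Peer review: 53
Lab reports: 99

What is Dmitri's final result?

Problem sets score 100 ≥ 45: minimum met.
Weighted total:
  Reading responses 49 × 0.09 = 4.41
  Final exam 43.5 × 0.09 = 3.915
  Reflections 72.5 × 0.07 = 5.075
  Assignments 76.5 × 0.22 = 16.83
  Midterm exam 63 × 0.11 = 6.93
  Problem sets 100 × 0.19 = 19
  Peer review 53 × 0.14 = 7.42
  Lab reports 99 × 0.09 = 8.91
Sum = 72.49
72.49 is ≥ 60.5 and < 72.5 → Credit

Credit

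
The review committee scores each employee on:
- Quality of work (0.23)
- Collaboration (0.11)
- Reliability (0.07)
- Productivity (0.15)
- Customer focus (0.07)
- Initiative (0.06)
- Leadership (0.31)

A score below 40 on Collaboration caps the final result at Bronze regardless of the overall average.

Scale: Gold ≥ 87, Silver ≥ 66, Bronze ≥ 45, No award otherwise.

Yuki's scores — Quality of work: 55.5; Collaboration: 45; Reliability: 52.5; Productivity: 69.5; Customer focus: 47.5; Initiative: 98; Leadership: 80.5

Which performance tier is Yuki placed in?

Bronze

Collaboration score 45 ≥ 40: minimum met.
Weighted total:
  Quality of work 55.5 × 0.23 = 12.765
  Collaboration 45 × 0.11 = 4.95
  Reliability 52.5 × 0.07 = 3.675
  Productivity 69.5 × 0.15 = 10.425
  Customer focus 47.5 × 0.07 = 3.325
  Initiative 98 × 0.06 = 5.88
  Leadership 80.5 × 0.31 = 24.955
Sum = 65.975
65.975 is ≥ 45 and < 66 → Bronze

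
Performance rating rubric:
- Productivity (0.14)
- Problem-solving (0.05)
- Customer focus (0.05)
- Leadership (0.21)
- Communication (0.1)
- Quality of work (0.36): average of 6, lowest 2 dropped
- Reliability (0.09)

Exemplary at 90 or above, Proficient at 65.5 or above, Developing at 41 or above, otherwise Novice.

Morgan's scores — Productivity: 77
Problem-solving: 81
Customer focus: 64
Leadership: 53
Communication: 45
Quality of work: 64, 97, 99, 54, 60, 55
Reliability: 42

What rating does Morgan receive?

Proficient

Quality of work: drop 54, 55 → average of remaining 4 = 320/4 = 80
Weighted total:
  Productivity 77 × 0.14 = 10.78
  Problem-solving 81 × 0.05 = 4.05
  Customer focus 64 × 0.05 = 3.2
  Leadership 53 × 0.21 = 11.13
  Communication 45 × 0.1 = 4.5
  Quality of work 80 × 0.36 = 28.8
  Reliability 42 × 0.09 = 3.78
Sum = 66.24
66.24 is ≥ 65.5 and < 90 → Proficient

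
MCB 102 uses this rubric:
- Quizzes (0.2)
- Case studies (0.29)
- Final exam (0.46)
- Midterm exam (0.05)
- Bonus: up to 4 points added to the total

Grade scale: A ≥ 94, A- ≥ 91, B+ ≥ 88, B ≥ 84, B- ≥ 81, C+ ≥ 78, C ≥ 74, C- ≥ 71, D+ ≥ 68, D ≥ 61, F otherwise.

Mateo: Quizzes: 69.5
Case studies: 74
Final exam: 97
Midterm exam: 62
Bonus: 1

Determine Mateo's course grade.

Weighted total:
  Quizzes 69.5 × 0.2 = 13.9
  Case studies 74 × 0.29 = 21.46
  Final exam 97 × 0.46 = 44.62
  Midterm exam 62 × 0.05 = 3.1
Sum = 83.08
Bonus: 83.08 + 1 = 84.08
84.08 is ≥ 84 and < 88 → B

B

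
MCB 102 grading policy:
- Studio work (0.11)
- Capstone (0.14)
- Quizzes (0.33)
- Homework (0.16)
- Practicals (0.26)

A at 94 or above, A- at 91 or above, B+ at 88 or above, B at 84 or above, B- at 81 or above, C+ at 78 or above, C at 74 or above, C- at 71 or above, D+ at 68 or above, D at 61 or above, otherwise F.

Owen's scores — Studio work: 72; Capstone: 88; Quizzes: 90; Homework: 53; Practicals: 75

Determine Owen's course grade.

C

Weighted total:
  Studio work 72 × 0.11 = 7.92
  Capstone 88 × 0.14 = 12.32
  Quizzes 90 × 0.33 = 29.7
  Homework 53 × 0.16 = 8.48
  Practicals 75 × 0.26 = 19.5
Sum = 77.92
77.92 is ≥ 74 and < 78 → C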